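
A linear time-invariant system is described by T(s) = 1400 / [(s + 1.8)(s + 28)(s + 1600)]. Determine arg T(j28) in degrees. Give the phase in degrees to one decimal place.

-132.3 deg

∠(j28 + 1.8) = arctan(28/1.8) = 86.32°
∠(j28 + 28) = arctan(28/28) = 45.00°
∠(j28 + 1600) = arctan(28/1600) = 1.00°
∠T(j28) = − (86.32° + 45.00° + 1.00°) = -132.32°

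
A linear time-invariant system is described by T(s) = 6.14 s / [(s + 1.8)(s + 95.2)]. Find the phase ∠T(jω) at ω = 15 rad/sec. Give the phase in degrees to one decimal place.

∠(j15) = 90.00°
∠(j15 + 1.8) = arctan(15/1.8) = 83.16°
∠(j15 + 95.2) = arctan(15/95.2) = 8.95°
∠T(j15) = 90.00° − (83.16° + 8.95°) = -2.11°

-2.1°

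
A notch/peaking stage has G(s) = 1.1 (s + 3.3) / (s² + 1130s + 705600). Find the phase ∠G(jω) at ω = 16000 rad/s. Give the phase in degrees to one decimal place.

∠(j16000 + 3.3) = arctan(16000/3.3) = 89.99°
∠[(j16000)² + 1130(j16000) + 705600] = ∠[-2.5529e+08 + j1.808e+07] = 175.95°
∠G(j16000) = 89.99° − 175.95° = -85.96°

-86.0°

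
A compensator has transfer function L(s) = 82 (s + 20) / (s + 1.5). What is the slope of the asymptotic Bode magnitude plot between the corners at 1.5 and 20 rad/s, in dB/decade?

-20 dB/decade

In this band the factors already past their corner are: pole at 1.5; net slope = -20 dB/decade.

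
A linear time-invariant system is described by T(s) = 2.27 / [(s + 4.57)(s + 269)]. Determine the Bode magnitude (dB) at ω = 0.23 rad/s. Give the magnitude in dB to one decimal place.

|j0.23 + 4.57| = √(0.23² + 4.57²) = 4.576
|j0.23 + 269| = √(0.23² + 269²) = 269
|T(j0.23)| = 2.27 / (4.576 × 269) = 0.0018442
20 log₁₀(0.0018442) = -54.68 dB

-54.7 dB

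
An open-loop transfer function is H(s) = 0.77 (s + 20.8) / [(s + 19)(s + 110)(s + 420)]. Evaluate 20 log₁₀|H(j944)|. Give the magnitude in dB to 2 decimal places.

|j944 + 20.8| = √(944² + 20.8²) = 944.2
|j944 + 19| = √(944² + 19²) = 944.2
|j944 + 110| = √(944² + 110²) = 950.4
|j944 + 420| = √(944² + 420²) = 1033
|H(j944)| = 0.77 × 944.2 / (944.2 × 950.4 × 1033) = 7.8418e-07
20 log₁₀(7.8418e-07) = -122.112 dB

-122.11 dB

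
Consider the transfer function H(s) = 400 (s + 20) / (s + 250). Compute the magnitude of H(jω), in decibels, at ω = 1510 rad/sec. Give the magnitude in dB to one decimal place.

51.9 dB

|j1510 + 20| = √(1510² + 20²) = 1510
|j1510 + 250| = √(1510² + 250²) = 1531
|H(j1510)| = 400 × 1510 / 1531 = 394.66
20 log₁₀(394.66) = 51.92 dB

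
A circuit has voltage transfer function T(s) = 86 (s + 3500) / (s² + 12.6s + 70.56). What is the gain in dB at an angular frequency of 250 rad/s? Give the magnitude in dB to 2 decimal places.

13.67 dB

|j250 + 3500| = √(250² + 3500²) = 3509
|(j250)² + 12.6(j250) + 70.56| = |-62429 + j3150| = 6.251e+04
|T(j250)| = 86 × 3509 / 6.251e+04 = 4.8276
20 log₁₀(4.8276) = 13.675 dB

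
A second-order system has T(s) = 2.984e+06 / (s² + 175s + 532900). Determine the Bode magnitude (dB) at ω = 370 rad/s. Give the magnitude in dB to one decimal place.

17.4 dB

|(j370)² + 175(j370) + 532900| = |3.96e+05 + j64750| = 4.013e+05
|T(j370)| = 2.984e+06 / 4.013e+05 = 7.4366
20 log₁₀(7.4366) = 17.43 dB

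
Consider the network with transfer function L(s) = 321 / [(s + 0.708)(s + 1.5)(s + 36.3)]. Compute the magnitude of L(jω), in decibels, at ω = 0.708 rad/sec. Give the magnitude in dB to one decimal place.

14.5 dB

|j0.708 + 0.708| = √(0.708² + 0.708²) = 1.001
|j0.708 + 1.5| = √(0.708² + 1.5²) = 1.659
|j0.708 + 36.3| = √(0.708² + 36.3²) = 36.31
|L(j0.708)| = 321 / (1.001 × 1.659 × 36.31) = 5.3236
20 log₁₀(5.3236) = 14.52 dB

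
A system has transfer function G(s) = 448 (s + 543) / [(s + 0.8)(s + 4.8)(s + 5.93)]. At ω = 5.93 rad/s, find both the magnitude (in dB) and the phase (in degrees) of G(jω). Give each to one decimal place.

|G| = 56.1 dB, ∠G = -177.7 deg

|j5.93 + 543| = √(5.93² + 543²) = 543
|j5.93 + 0.8| = √(5.93² + 0.8²) = 5.984
|j5.93 + 4.8| = √(5.93² + 4.8²) = 7.629
|j5.93 + 5.93| = √(5.93² + 5.93²) = 8.386
|G(j5.93)| = 448 × 543 / (5.984 × 7.629 × 8.386) = 635.45
20 log₁₀(635.45) = 56.06 dB
∠(j5.93 + 543) = arctan(5.93/543) = 0.63°
∠(j5.93 + 0.8) = arctan(5.93/0.8) = 82.32°
∠(j5.93 + 4.8) = arctan(5.93/4.8) = 51.01°
∠(j5.93 + 5.93) = arctan(5.93/5.93) = 45.00°
∠G(j5.93) = 0.63° − (82.32° + 51.01° + 45.00°) = -177.70°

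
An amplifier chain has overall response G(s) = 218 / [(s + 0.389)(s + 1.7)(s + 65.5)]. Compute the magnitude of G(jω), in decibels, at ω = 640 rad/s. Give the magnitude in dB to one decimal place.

|j640 + 0.389| = √(640² + 0.389²) = 640
|j640 + 1.7| = √(640² + 1.7²) = 640
|j640 + 65.5| = √(640² + 65.5²) = 643.3
|G(j640)| = 218 / (640 × 640 × 643.3) = 8.2728e-07
20 log₁₀(8.2728e-07) = -121.65 dB

-121.6 dB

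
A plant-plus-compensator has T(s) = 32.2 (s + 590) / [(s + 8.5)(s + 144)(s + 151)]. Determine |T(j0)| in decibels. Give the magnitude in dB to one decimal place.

T(0) = 32.2 × 590 / (8.5 × 144 × 151) = 0.10279
20 log₁₀(0.10279) = -19.76 dB

-19.8 dB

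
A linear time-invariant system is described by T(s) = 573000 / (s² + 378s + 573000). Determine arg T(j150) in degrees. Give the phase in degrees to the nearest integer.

-6 deg

∠[(j150)² + 378(j150) + 573000] = ∠[5.505e+05 + j56700] = 5.88°
∠T(j150) = −5.88° = -5.88°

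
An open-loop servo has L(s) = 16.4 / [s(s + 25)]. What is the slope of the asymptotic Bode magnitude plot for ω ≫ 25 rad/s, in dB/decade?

With 0 zeros and 2 poles, the high-frequency asymptotic slope is 20 × (0 − 2) = -40 dB/decade.

-40 dB/decade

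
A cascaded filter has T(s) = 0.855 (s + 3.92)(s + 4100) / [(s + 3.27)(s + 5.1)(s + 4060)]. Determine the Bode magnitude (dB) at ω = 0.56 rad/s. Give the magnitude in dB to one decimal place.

|j0.56 + 3.92| = √(0.56² + 3.92²) = 3.96
|j0.56 + 4100| = √(0.56² + 4100²) = 4100
|j0.56 + 3.27| = √(0.56² + 3.27²) = 3.318
|j0.56 + 5.1| = √(0.56² + 5.1²) = 5.131
|j0.56 + 4060| = √(0.56² + 4060²) = 4060
|T(j0.56)| = 0.855 × 3.96 × 4100 / (3.318 × 5.131 × 4060) = 0.20086
20 log₁₀(0.20086) = -13.94 dB

-13.9 dB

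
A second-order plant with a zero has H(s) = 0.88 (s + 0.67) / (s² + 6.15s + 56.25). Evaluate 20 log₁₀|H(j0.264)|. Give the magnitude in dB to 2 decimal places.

|j0.264 + 0.67| = √(0.264² + 0.67²) = 0.7201
|(j0.264)² + 6.15(j0.264) + 56.25| = |56.18 + j1.6236| = 56.2
|H(j0.264)| = 0.88 × 0.7201 / 56.2 = 0.011275
20 log₁₀(0.011275) = -38.957 dB

-38.96 dB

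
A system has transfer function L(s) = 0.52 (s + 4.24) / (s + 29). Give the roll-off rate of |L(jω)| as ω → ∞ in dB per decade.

With 1 zero and 1 pole, the high-frequency asymptotic slope is 20 × (1 − 1) = 0 dB/decade.

0 dB/decade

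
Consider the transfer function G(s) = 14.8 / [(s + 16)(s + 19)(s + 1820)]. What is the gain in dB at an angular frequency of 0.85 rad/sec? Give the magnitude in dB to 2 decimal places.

-91.47 dB

|j0.85 + 16| = √(0.85² + 16²) = 16.02
|j0.85 + 19| = √(0.85² + 19²) = 19.02
|j0.85 + 1820| = √(0.85² + 1820²) = 1820
|G(j0.85)| = 14.8 / (16.02 × 19.02 × 1820) = 2.6685e-05
20 log₁₀(2.6685e-05) = -91.475 dB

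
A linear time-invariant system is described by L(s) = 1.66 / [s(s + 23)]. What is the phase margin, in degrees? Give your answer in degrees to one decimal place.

89.8 deg

Gain crossover: |L(jω)| = 1 at ω ≈ 0.0722 rad/s.
∠L(j0.0722) = −90° − arctan(0.0722/23) ≈ -90.18°
PM = 180° + (-90.18°) = 89.82°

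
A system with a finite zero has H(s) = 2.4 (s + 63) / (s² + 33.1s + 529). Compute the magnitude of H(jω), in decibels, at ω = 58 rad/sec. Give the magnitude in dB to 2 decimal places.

|j58 + 63| = √(58² + 63²) = 85.63
|(j58)² + 33.1(j58) + 529| = |-2835 + j1919.8| = 3424
|H(j58)| = 2.4 × 85.63 / 3424 = 0.060025
20 log₁₀(0.060025) = -24.433 dB

-24.43 dB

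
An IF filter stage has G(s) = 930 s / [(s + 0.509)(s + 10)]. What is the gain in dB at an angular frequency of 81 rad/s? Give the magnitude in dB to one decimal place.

21.1 dB

|j81| = 81
|j81 + 0.509| = √(81² + 0.509²) = 81
|j81 + 10| = √(81² + 10²) = 81.61
|G(j81)| = 930 × 81 / (81 × 81.61) = 11.395
20 log₁₀(11.395) = 21.13 dB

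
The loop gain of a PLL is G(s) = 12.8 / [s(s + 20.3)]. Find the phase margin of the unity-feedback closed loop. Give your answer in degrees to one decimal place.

Gain crossover: |G(jω)| = 1 at ω ≈ 0.63 rad s⁻¹.
∠G(j0.63) = −90° − arctan(0.63/20.3) ≈ -91.78°
PM = 180° + (-91.78°) = 88.22°

88.2°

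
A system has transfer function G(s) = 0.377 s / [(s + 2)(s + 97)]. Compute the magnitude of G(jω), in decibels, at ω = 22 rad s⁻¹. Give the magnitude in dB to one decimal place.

-48.5 dB

|j22| = 22
|j22 + 2| = √(22² + 2²) = 22.09
|j22 + 97| = √(22² + 97²) = 99.46
|G(j22)| = 0.377 × 22 / (22.09 × 99.46) = 0.0037748
20 log₁₀(0.0037748) = -48.46 dB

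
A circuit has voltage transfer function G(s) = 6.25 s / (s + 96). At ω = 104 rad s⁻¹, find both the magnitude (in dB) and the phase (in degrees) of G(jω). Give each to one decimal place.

|G| = 13.2 dB, ∠G = 42.7°

|j104| = 104
|j104 + 96| = √(104² + 96²) = 141.5
|G(j104)| = 6.25 × 104 / 141.5 = 4.5925
20 log₁₀(4.5925) = 13.24 dB
∠(j104) = 90.00°
∠(j104 + 96) = arctan(104/96) = 47.29°
∠G(j104) = 90.00° − 47.29° = 42.71°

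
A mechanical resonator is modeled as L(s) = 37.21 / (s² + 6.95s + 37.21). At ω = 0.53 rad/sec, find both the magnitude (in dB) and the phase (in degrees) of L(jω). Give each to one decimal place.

|L| = 0.0 dB, ∠L = -5.7°

|(j0.53)² + 6.95(j0.53) + 37.21| = |36.929 + j3.6835| = 37.11
|L(j0.53)| = 37.21 / 37.11 = 1.0026
20 log₁₀(1.0026) = 0.02 dB
∠[(j0.53)² + 6.95(j0.53) + 37.21] = ∠[36.929 + j3.6835] = 5.70°
∠L(j0.53) = −5.70° = -5.70°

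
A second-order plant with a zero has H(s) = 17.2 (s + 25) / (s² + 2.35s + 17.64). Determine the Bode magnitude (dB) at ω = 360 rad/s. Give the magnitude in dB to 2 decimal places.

|j360 + 25| = √(360² + 25²) = 360.9
|(j360)² + 2.35(j360) + 17.64| = |-1.2958e+05 + j846| = 1.296e+05
|H(j360)| = 17.2 × 360.9 / 1.296e+05 = 0.047898
20 log₁₀(0.047898) = -26.394 dB

-26.39 dB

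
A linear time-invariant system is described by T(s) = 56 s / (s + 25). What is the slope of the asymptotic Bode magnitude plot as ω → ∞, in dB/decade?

0 dB/decade

With 1 zero and 1 pole, the high-frequency asymptotic slope is 20 × (1 − 1) = 0 dB/decade.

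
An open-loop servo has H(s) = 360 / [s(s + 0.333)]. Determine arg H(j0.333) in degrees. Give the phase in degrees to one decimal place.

∠(j0.333 + 0.333) = arctan(0.333/0.333) = 45.00°
∠(j0.333) = 90.00°
∠H(j0.333) = − (45.00° + 90.00°) = -135.00°

-135.0°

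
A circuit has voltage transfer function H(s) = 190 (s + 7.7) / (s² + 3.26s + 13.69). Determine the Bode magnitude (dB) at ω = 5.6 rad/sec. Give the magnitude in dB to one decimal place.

|j5.6 + 7.7| = √(5.6² + 7.7²) = 9.521
|(j5.6)² + 3.26(j5.6) + 13.69| = |-17.67 + j18.256| = 25.41
|H(j5.6)| = 190 × 9.521 / 25.41 = 71.201
20 log₁₀(71.201) = 37.05 dB

37.0 dB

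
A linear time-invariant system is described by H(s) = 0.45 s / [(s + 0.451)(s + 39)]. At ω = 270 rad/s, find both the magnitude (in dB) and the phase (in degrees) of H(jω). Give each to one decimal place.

|H| = -55.7 dB, ∠H = -81.7 deg

|j270| = 270
|j270 + 0.451| = √(270² + 0.451²) = 270
|j270 + 39| = √(270² + 39²) = 272.8
|H(j270)| = 0.45 × 270 / (270 × 272.8) = 0.0016495
20 log₁₀(0.0016495) = -55.65 dB
∠(j270) = 90.00°
∠(j270 + 0.451) = arctan(270/0.451) = 89.90°
∠(j270 + 39) = arctan(270/39) = 81.78°
∠H(j270) = 90.00° − (89.90° + 81.78°) = -81.69°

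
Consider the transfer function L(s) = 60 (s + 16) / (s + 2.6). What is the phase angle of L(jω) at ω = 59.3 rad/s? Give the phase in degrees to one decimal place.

∠(j59.3 + 16) = arctan(59.3/16) = 74.90°
∠(j59.3 + 2.6) = arctan(59.3/2.6) = 87.49°
∠L(j59.3) = 74.90° − 87.49° = -12.59°

-12.6°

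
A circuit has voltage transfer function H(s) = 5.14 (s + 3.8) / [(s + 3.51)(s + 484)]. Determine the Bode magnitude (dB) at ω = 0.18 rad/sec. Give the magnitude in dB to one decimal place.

-38.8 dB

|j0.18 + 3.8| = √(0.18² + 3.8²) = 3.804
|j0.18 + 3.51| = √(0.18² + 3.51²) = 3.515
|j0.18 + 484| = √(0.18² + 484²) = 484
|H(j0.18)| = 5.14 × 3.804 / (3.515 × 484) = 0.011495
20 log₁₀(0.011495) = -38.79 dB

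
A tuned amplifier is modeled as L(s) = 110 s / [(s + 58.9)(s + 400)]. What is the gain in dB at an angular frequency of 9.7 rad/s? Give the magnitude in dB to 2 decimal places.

|j9.7| = 9.7
|j9.7 + 58.9| = √(9.7² + 58.9²) = 59.69
|j9.7 + 400| = √(9.7² + 400²) = 400.1
|L(j9.7)| = 110 × 9.7 / (59.69 × 400.1) = 0.044674
20 log₁₀(0.044674) = -26.999 dB

-27.00 dB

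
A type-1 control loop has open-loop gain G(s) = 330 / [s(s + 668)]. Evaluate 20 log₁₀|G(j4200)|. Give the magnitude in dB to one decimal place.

|j4200 + 668| = √(4200² + 668²) = 4253
|j4200| = 4200
|G(j4200)| = 330 / (4253 × 4200) = 1.8475e-05
20 log₁₀(1.8475e-05) = -94.67 dB

-94.7 dB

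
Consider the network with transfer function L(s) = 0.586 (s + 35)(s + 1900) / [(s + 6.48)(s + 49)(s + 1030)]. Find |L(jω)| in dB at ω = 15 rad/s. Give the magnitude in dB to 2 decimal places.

|j15 + 35| = √(15² + 35²) = 38.08
|j15 + 1900| = √(15² + 1900²) = 1900
|j15 + 6.48| = √(15² + 6.48²) = 16.34
|j15 + 49| = √(15² + 49²) = 51.24
|j15 + 1030| = √(15² + 1030²) = 1030
|L(j15)| = 0.586 × 38.08 × 1900 / (16.34 × 51.24 × 1030) = 0.049155
20 log₁₀(0.049155) = -26.169 dB

-26.17 dB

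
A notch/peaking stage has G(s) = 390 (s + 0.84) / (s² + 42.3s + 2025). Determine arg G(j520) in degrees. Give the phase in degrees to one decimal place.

∠(j520 + 0.84) = arctan(520/0.84) = 89.91°
∠[(j520)² + 42.3(j520) + 2025] = ∠[-2.6838e+05 + j21996] = 175.31°
∠G(j520) = 89.91° − 175.31° = -85.41°

-85.4 deg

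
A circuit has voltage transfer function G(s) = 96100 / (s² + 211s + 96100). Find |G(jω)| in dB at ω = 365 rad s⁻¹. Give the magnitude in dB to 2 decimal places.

1.02 dB

|(j365)² + 211(j365) + 96100| = |-37125 + j77015| = 8.55e+04
|G(j365)| = 96100 / 8.55e+04 = 1.124
20 log₁₀(1.124) = 1.016 dB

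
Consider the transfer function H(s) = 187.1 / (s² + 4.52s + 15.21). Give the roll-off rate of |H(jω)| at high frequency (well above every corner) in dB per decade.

-40 dB/decade

With 0 zeros and 2 poles, the high-frequency asymptotic slope is 20 × (0 − 2) = -40 dB/decade.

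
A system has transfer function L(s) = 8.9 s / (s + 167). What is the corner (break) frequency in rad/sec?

167 rad/sec

The single real pole at s = −167 gives a corner at ω = 167 rad/sec.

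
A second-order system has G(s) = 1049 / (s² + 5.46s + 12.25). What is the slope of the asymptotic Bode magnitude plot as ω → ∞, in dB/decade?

-40 dB/decade

With 0 zeros and 2 poles, the high-frequency asymptotic slope is 20 × (0 − 2) = -40 dB/decade.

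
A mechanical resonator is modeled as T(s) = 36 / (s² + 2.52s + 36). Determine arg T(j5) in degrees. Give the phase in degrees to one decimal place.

∠[(j5)² + 2.52(j5) + 36] = ∠[11 + j12.6] = 48.88°
∠T(j5) = −48.88° = -48.88°

-48.9°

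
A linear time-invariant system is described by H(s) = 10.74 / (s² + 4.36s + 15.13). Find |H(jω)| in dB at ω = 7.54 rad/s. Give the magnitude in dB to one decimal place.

-13.9 dB

|(j7.54)² + 4.36(j7.54) + 15.13| = |-41.722 + j32.874| = 53.12
|H(j7.54)| = 10.74 / 53.12 = 0.2022
20 log₁₀(0.2022) = -13.88 dB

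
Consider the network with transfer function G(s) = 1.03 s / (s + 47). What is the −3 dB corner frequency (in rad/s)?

47 rad/s

For a single-pole high-pass, the −3 dB point is at the pole: ω = 47 rad/s.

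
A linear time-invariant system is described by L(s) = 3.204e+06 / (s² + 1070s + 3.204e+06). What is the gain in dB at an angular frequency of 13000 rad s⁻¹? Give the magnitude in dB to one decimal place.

|(j13000)² + 1070(j13000) + 3.204e+06| = |-1.658e+08 + j1.391e+07| = 1.664e+08
|L(j13000)| = 3.204e+06 / 1.664e+08 = 0.019257
20 log₁₀(0.019257) = -34.31 dB

-34.3 dB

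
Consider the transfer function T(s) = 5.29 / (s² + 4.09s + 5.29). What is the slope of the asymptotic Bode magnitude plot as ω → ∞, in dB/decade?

-40 dB/decade

With 0 zeros and 2 poles, the high-frequency asymptotic slope is 20 × (0 − 2) = -40 dB/decade.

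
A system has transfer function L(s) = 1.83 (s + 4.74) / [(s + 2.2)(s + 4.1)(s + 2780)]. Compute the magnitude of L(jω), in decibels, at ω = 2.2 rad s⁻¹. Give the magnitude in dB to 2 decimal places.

|j2.2 + 4.74| = √(2.2² + 4.74²) = 5.226
|j2.2 + 2.2| = √(2.2² + 2.2²) = 3.111
|j2.2 + 4.1| = √(2.2² + 4.1²) = 4.653
|j2.2 + 2780| = √(2.2² + 2780²) = 2780
|L(j2.2)| = 1.83 × 5.226 / (3.111 × 4.653 × 2780) = 0.00023762
20 log₁₀(0.00023762) = -72.482 dB

-72.48 dB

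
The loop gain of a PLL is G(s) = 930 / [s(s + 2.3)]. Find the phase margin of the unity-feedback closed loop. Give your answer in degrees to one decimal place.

Gain crossover: |G(jω)| = 1 at ω ≈ 30.5 rad s⁻¹.
∠G(j30.5) = −90° − arctan(30.5/2.3) ≈ -175.68°
PM = 180° + (-175.68°) = 4.32°

4.3 deg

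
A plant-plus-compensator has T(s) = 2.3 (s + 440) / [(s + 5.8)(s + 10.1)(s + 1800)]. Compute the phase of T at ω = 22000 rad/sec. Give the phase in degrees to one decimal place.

∠(j22000 + 440) = arctan(22000/440) = 88.85°
∠(j22000 + 5.8) = arctan(22000/5.8) = 89.98°
∠(j22000 + 10.1) = arctan(22000/10.1) = 89.97°
∠(j22000 + 1800) = arctan(22000/1800) = 85.32°
∠T(j22000) = 88.85° − (89.98° + 89.97° + 85.32°) = -176.43°

-176.4°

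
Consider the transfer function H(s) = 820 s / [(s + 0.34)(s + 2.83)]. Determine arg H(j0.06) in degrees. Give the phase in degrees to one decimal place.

∠(j0.06) = 90.00°
∠(j0.06 + 0.34) = arctan(0.06/0.34) = 10.01°
∠(j0.06 + 2.83) = arctan(0.06/2.83) = 1.21°
∠H(j0.06) = 90.00° − (10.01° + 1.21°) = 78.78°

78.8 deg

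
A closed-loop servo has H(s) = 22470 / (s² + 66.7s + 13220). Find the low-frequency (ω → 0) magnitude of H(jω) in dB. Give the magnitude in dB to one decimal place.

H(0) = 22470 / 13220 = 1.6997
20 log₁₀(1.6997) = 4.61 dB

4.6 dB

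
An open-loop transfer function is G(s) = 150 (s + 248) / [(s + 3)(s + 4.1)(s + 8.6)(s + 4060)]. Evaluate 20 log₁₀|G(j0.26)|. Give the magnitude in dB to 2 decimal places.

|j0.26 + 248| = √(0.26² + 248²) = 248
|j0.26 + 3| = √(0.26² + 3²) = 3.011
|j0.26 + 4.1| = √(0.26² + 4.1²) = 4.108
|j0.26 + 8.6| = √(0.26² + 8.6²) = 8.604
|j0.26 + 4060| = √(0.26² + 4060²) = 4060
|G(j0.26)| = 150 × 248 / (3.011 × 4.108 × 8.604 × 4060) = 0.086083
20 log₁₀(0.086083) = -21.302 dB

-21.30 dB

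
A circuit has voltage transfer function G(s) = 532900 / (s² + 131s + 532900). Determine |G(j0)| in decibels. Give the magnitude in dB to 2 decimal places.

G(0) = 532900 / 532900 = 1
20 log₁₀(1) = 0.000 dB

0.00 dB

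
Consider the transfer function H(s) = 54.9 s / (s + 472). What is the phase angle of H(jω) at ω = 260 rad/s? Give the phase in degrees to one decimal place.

61.2°

∠(j260) = 90.00°
∠(j260 + 472) = arctan(260/472) = 28.85°
∠H(j260) = 90.00° − 28.85° = 61.15°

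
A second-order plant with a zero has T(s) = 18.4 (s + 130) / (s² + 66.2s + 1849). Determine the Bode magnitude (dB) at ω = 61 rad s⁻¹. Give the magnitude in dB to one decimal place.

-4.5 dB

|j61 + 130| = √(61² + 130²) = 143.6
|(j61)² + 66.2(j61) + 1849| = |-1872 + j4038.2| = 4451
|T(j61)| = 18.4 × 143.6 / 4451 = 0.59363
20 log₁₀(0.59363) = -4.53 dB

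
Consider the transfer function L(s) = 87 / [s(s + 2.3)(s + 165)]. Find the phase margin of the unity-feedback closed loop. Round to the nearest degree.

84°

Gain crossover: |L(jω)| = 1 at ω ≈ 0.228 rad/s.
∠L(j0.228) = −90° − arctan(0.228/2.3) − arctan(0.228/165) ≈ -95.74°
PM = 180° + (-95.74°) = 84.26°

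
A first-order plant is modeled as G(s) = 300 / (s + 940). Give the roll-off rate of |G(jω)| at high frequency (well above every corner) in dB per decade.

-20 dB/decade

With 0 zeros and 1 pole, the high-frequency asymptotic slope is 20 × (0 − 1) = -20 dB/decade.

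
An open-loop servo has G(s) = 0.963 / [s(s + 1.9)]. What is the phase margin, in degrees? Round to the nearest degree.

Gain crossover: |G(jω)| = 1 at ω ≈ 0.491 rad/s.
∠G(j0.491) = −90° − arctan(0.491/1.9) ≈ -104.48°
PM = 180° + (-104.48°) = 75.52°

76 deg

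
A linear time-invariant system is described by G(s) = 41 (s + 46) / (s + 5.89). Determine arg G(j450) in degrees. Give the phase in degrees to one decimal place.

∠(j450 + 46) = arctan(450/46) = 84.16°
∠(j450 + 5.89) = arctan(450/5.89) = 89.25°
∠G(j450) = 84.16° − 89.25° = -5.09°

-5.1°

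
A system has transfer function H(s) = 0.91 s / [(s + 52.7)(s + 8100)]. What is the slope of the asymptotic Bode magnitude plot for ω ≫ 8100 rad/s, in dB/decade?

With 1 zero and 2 poles, the high-frequency asymptotic slope is 20 × (1 − 2) = -20 dB/decade.

-20 dB/decade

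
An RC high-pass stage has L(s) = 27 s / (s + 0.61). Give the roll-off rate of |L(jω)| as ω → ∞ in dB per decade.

0 dB/decade

With 1 zero and 1 pole, the high-frequency asymptotic slope is 20 × (1 − 1) = 0 dB/decade.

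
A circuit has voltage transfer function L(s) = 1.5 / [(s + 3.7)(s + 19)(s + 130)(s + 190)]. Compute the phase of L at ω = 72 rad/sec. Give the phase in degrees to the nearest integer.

-212°

∠(j72 + 3.7) = arctan(72/3.7) = 87.06°
∠(j72 + 19) = arctan(72/19) = 75.22°
∠(j72 + 130) = arctan(72/130) = 28.98°
∠(j72 + 190) = arctan(72/190) = 20.75°
∠L(j72) = − (87.06° + 75.22° + 28.98° + 20.75°) = -212.01°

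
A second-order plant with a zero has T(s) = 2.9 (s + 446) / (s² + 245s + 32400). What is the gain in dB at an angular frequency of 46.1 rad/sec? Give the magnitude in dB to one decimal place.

|j46.1 + 446| = √(46.1² + 446²) = 448.4
|(j46.1)² + 245(j46.1) + 32400| = |30275 + j11294| = 3.231e+04
|T(j46.1)| = 2.9 × 448.4 / 3.231e+04 = 0.040241
20 log₁₀(0.040241) = -27.91 dB

-27.9 dB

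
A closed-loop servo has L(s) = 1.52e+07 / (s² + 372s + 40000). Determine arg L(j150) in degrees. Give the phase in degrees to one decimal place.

-72.6°

∠[(j150)² + 372(j150) + 40000] = ∠[17500 + j55800] = 72.59°
∠L(j150) = −72.59° = -72.59°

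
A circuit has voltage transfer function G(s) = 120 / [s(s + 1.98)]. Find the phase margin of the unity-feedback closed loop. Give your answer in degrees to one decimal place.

10.3°

Gain crossover: |G(jω)| = 1 at ω ≈ 10.9 rad/s.
∠G(j10.9) = −90° − arctan(10.9/1.98) ≈ -169.67°
PM = 180° + (-169.67°) = 10.33°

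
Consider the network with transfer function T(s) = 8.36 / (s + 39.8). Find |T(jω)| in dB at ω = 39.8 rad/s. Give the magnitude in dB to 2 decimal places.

|j39.8 + 39.8| = √(39.8² + 39.8²) = 56.29
|T(j39.8)| = 8.36 / 56.29 = 0.14853
20 log₁₀(0.14853) = -16.564 dB

-16.56 dB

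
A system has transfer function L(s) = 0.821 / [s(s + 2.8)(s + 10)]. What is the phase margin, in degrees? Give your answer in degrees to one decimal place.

89.2°

Gain crossover: |L(jω)| = 1 at ω ≈ 0.0293 rad/s.
∠L(j0.0293) = −90° − arctan(0.0293/2.8) − arctan(0.0293/10) ≈ -90.77°
PM = 180° + (-90.77°) = 89.23°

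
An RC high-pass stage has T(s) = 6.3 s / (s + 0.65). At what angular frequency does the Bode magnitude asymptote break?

0.65 rad s⁻¹

The single real pole at s = −0.65 gives a corner at ω = 0.65 rad s⁻¹.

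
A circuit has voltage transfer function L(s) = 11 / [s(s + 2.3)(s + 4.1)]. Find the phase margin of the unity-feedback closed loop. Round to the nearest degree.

Gain crossover: |L(jω)| = 1 at ω ≈ 1.03 rad/s.
∠L(j1.03) = −90° − arctan(1.03/2.3) − arctan(1.03/4.1) ≈ -128.30°
PM = 180° + (-128.30°) = 51.70°

52°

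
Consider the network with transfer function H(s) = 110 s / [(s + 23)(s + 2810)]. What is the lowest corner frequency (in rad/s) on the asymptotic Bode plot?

23 rad/s

Break frequencies occur at each pole and zero magnitude: 23 rad/s, 2810 rad/s.
The lowest is 23 rad/s.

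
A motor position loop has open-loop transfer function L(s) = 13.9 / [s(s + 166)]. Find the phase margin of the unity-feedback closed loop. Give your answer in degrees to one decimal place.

90.0°

Gain crossover: |L(jω)| = 1 at ω ≈ 0.0837 rad/sec.
∠L(j0.0837) = −90° − arctan(0.0837/166) ≈ -90.03°
PM = 180° + (-90.03°) = 89.97°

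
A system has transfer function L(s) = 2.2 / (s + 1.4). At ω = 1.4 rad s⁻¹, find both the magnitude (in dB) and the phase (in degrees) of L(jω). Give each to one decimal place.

|j1.4 + 1.4| = √(1.4² + 1.4²) = 1.98
|L(j1.4)| = 2.2 / 1.98 = 1.1112
20 log₁₀(1.1112) = 0.92 dB
∠(j1.4 + 1.4) = arctan(1.4/1.4) = 45.00°
∠L(j1.4) = −45.00° = -45.00°

|L| = 0.9 dB, ∠L = -45.0°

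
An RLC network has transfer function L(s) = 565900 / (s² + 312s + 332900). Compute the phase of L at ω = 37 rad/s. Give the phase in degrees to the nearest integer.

∠[(j37)² + 312(j37) + 332900] = ∠[3.3153e+05 + j11544] = 1.99°
∠L(j37) = −1.99° = -1.99°

-2°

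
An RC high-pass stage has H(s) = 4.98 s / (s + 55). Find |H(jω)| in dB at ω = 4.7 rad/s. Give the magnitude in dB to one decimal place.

-7.5 dB

|j4.7| = 4.7
|j4.7 + 55| = √(4.7² + 55²) = 55.2
|H(j4.7)| = 4.98 × 4.7 / 55.2 = 0.42402
20 log₁₀(0.42402) = -7.45 dB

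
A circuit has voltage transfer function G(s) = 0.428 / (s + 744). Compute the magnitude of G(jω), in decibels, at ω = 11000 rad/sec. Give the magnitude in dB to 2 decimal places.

|j11000 + 744| = √(11000² + 744²) = 1.103e+04
|G(j11000)| = 0.428 / 1.103e+04 = 3.882e-05
20 log₁₀(3.882e-05) = -88.219 dB

-88.22 dB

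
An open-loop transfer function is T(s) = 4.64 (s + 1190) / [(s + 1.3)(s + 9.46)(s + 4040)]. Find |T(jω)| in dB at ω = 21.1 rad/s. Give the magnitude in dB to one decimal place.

-51.1 dB

|j21.1 + 1190| = √(21.1² + 1190²) = 1190
|j21.1 + 1.3| = √(21.1² + 1.3²) = 21.14
|j21.1 + 9.46| = √(21.1² + 9.46²) = 23.12
|j21.1 + 4040| = √(21.1² + 4040²) = 4040
|T(j21.1)| = 4.64 × 1190 / (21.14 × 23.12 × 4040) = 0.0027963
20 log₁₀(0.0027963) = -51.07 dB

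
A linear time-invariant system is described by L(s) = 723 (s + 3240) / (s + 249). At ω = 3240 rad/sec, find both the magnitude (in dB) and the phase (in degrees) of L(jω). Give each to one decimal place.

|j3240 + 3240| = √(3240² + 3240²) = 4582
|j3240 + 249| = √(3240² + 249²) = 3250
|L(j3240)| = 723 × 4582 / 3250 = 1019.5
20 log₁₀(1019.5) = 60.17 dB
∠(j3240 + 3240) = arctan(3240/3240) = 45.00°
∠(j3240 + 249) = arctan(3240/249) = 85.61°
∠L(j3240) = 45.00° − 85.61° = -40.61°

|L| = 60.2 dB, ∠L = -40.6°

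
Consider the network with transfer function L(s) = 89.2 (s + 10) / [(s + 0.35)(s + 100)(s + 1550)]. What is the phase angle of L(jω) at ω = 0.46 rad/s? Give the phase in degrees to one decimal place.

-50.4°

∠(j0.46 + 10) = arctan(0.46/10) = 2.63°
∠(j0.46 + 0.35) = arctan(0.46/0.35) = 52.73°
∠(j0.46 + 100) = arctan(0.46/100) = 0.26°
∠(j0.46 + 1550) = arctan(0.46/1550) = 0.02°
∠L(j0.46) = 2.63° − (52.73° + 0.26° + 0.02°) = -50.38°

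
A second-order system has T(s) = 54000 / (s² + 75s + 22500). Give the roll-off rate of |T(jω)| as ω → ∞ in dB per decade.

With 0 zeros and 2 poles, the high-frequency asymptotic slope is 20 × (0 − 2) = -40 dB/decade.

-40 dB/decade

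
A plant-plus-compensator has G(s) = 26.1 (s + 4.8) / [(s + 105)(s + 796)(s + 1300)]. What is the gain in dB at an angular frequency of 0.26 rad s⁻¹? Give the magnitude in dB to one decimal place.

-118.8 dB

|j0.26 + 4.8| = √(0.26² + 4.8²) = 4.807
|j0.26 + 105| = √(0.26² + 105²) = 105
|j0.26 + 796| = √(0.26² + 796²) = 796
|j0.26 + 1300| = √(0.26² + 1300²) = 1300
|G(j0.26)| = 26.1 × 4.807 / (105 × 796 × 1300) = 1.1547e-06
20 log₁₀(1.1547e-06) = -118.75 dB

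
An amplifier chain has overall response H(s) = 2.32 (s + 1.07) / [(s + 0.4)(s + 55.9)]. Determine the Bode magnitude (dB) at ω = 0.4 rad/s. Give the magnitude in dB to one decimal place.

-21.5 dB

|j0.4 + 1.07| = √(0.4² + 1.07²) = 1.142
|j0.4 + 0.4| = √(0.4² + 0.4²) = 0.5657
|j0.4 + 55.9| = √(0.4² + 55.9²) = 55.9
|H(j0.4)| = 2.32 × 1.142 / (0.5657 × 55.9) = 0.083807
20 log₁₀(0.083807) = -21.53 dB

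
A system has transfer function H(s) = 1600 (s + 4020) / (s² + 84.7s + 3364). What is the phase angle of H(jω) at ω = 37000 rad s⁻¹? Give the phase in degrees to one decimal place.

-96.1 deg

∠(j37000 + 4020) = arctan(37000/4020) = 83.80°
∠[(j37000)² + 84.7(j37000) + 3364] = ∠[-1.369e+09 + j3.1339e+06] = 179.87°
∠H(j37000) = 83.80° − 179.87° = -96.07°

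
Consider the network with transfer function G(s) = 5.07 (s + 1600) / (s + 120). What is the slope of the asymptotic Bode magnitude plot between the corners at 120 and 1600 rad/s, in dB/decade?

-20 dB/decade

In this band the factors already past their corner are: pole at 120; net slope = -20 dB/decade.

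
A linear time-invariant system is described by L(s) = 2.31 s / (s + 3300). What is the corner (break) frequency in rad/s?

The single real pole at s = −3300 gives a corner at ω = 3300 rad/s.

3300 rad/s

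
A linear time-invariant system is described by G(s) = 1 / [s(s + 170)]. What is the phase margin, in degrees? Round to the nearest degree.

90°

Gain crossover: |G(jω)| = 1 at ω ≈ 0.00588 rad/s.
∠G(j0.00588) = −90° − arctan(0.00588/170) ≈ -90.00°
PM = 180° + (-90.00°) = 90.00°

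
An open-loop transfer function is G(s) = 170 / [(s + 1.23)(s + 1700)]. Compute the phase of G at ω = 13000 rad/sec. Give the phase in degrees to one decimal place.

∠(j13000 + 1.23) = arctan(13000/1.23) = 89.99°
∠(j13000 + 1700) = arctan(13000/1700) = 82.55°
∠G(j13000) = − (89.99° + 82.55°) = -172.54°

-172.5 deg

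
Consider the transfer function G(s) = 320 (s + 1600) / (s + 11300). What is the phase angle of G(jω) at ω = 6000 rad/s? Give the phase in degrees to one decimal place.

47.1°

∠(j6000 + 1600) = arctan(6000/1600) = 75.07°
∠(j6000 + 11300) = arctan(6000/11300) = 27.97°
∠G(j6000) = 75.07° − 27.97° = 47.10°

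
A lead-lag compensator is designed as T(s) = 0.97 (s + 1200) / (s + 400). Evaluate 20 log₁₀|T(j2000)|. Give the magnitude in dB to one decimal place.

0.9 dB

|j2000 + 1200| = √(2000² + 1200²) = 2332
|j2000 + 400| = √(2000² + 400²) = 2040
|T(j2000)| = 0.97 × 2332 / 2040 = 1.1092
20 log₁₀(1.1092) = 0.90 dB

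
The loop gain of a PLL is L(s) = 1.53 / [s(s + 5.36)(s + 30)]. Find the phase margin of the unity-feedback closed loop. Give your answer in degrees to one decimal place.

89.9°

Gain crossover: |L(jω)| = 1 at ω ≈ 0.00951 rad/s.
∠L(j0.00951) = −90° − arctan(0.00951/5.36) − arctan(0.00951/30) ≈ -90.12°
PM = 180° + (-90.12°) = 89.88°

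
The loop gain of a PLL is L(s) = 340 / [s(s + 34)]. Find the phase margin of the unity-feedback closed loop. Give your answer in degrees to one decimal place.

Gain crossover: |L(jω)| = 1 at ω ≈ 9.62 rad s⁻¹.
∠L(j9.62) = −90° − arctan(9.62/34) ≈ -105.80°
PM = 180° + (-105.80°) = 74.20°

74.2°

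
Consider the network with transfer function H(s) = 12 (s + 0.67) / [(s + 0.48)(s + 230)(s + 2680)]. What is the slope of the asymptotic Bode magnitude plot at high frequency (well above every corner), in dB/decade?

-40 dB/decade

With 1 zero and 3 poles, the high-frequency asymptotic slope is 20 × (1 − 3) = -40 dB/decade.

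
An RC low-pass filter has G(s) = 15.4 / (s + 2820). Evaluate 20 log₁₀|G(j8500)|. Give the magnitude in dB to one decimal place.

|j8500 + 2820| = √(8500² + 2820²) = 8956
|G(j8500)| = 15.4 / 8956 = 0.0017196
20 log₁₀(0.0017196) = -55.29 dB

-55.3 dB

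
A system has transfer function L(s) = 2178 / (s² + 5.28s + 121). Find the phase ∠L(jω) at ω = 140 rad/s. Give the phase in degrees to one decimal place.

∠[(j140)² + 5.28(j140) + 121] = ∠[-19479 + j739.2] = 177.83°
∠L(j140) = −177.83° = -177.83°

-177.8°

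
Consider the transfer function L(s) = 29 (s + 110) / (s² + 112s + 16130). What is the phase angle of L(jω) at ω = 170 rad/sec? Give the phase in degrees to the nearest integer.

-67°

∠(j170 + 110) = arctan(170/110) = 57.09°
∠[(j170)² + 112(j170) + 16130] = ∠[-12770 + j19040] = 123.85°
∠L(j170) = 57.09° − 123.85° = -66.75°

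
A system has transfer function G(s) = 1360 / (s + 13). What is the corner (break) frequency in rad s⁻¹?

13 rad s⁻¹

The single real pole at s = −13 gives a corner at ω = 13 rad s⁻¹.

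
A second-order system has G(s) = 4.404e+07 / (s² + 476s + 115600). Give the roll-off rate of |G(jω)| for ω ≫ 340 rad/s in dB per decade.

-40 dB/decade

With 0 zeros and 2 poles, the high-frequency asymptotic slope is 20 × (0 − 2) = -40 dB/decade.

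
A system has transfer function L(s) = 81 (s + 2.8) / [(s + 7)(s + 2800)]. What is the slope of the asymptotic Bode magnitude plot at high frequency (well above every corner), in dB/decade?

-20 dB/decade

With 1 zero and 2 poles, the high-frequency asymptotic slope is 20 × (1 − 2) = -20 dB/decade.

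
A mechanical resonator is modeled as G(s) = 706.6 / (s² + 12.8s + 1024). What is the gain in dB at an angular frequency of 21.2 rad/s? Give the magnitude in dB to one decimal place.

|(j21.2)² + 12.8(j21.2) + 1024| = |574.56 + j271.36| = 635.4
|G(j21.2)| = 706.6 / 635.4 = 1.112
20 log₁₀(1.112) = 0.92 dB

0.9 dB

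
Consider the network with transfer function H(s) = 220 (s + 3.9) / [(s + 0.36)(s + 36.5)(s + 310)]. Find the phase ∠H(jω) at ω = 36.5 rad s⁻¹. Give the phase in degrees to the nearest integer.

-57°

∠(j36.5 + 3.9) = arctan(36.5/3.9) = 83.90°
∠(j36.5 + 0.36) = arctan(36.5/0.36) = 89.43°
∠(j36.5 + 36.5) = arctan(36.5/36.5) = 45.00°
∠(j36.5 + 310) = arctan(36.5/310) = 6.72°
∠H(j36.5) = 83.90° − (89.43° + 45.00° + 6.72°) = -57.25°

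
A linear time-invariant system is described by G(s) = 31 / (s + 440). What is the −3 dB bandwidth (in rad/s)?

For a single-pole low-pass, the −3 dB point is at the pole: ω = 440 rad/s.

440 rad/s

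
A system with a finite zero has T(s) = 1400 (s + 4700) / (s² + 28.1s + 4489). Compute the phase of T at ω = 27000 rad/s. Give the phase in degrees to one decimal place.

-99.8 deg

∠(j27000 + 4700) = arctan(27000/4700) = 80.13°
∠[(j27000)² + 28.1(j27000) + 4489] = ∠[-7.29e+08 + j7.587e+05] = 179.94°
∠T(j27000) = 80.13° − 179.94° = -99.82°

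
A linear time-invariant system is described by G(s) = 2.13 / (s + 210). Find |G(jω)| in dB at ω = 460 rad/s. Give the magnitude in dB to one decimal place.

-47.5 dB

|j460 + 210| = √(460² + 210²) = 505.7
|G(j460)| = 2.13 / 505.7 = 0.0042123
20 log₁₀(0.0042123) = -47.51 dB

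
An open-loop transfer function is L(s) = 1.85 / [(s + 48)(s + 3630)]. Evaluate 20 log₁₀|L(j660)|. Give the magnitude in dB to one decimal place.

-122.4 dB

|j660 + 48| = √(660² + 48²) = 661.7
|j660 + 3630| = √(660² + 3630²) = 3690
|L(j660)| = 1.85 / (661.7 × 3690) = 7.5773e-07
20 log₁₀(7.5773e-07) = -122.41 dB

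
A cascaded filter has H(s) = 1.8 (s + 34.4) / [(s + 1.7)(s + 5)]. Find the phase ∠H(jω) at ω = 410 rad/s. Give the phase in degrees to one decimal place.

∠(j410 + 34.4) = arctan(410/34.4) = 85.20°
∠(j410 + 1.7) = arctan(410/1.7) = 89.76°
∠(j410 + 5) = arctan(410/5) = 89.30°
∠H(j410) = 85.20° − (89.76° + 89.30°) = -93.86°

-93.9°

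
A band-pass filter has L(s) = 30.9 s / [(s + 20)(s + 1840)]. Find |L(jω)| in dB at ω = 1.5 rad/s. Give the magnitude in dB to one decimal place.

-58.0 dB

|j1.5| = 1.5
|j1.5 + 20| = √(1.5² + 20²) = 20.06
|j1.5 + 1840| = √(1.5² + 1840²) = 1840
|L(j1.5)| = 30.9 × 1.5 / (20.06 × 1840) = 0.001256
20 log₁₀(0.001256) = -58.02 dB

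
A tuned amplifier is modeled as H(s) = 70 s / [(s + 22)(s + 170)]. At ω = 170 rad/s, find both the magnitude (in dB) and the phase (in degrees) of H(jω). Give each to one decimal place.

|j170| = 170
|j170 + 22| = √(170² + 22²) = 171.4
|j170 + 170| = √(170² + 170²) = 240.4
|H(j170)| = 70 × 170 / (171.4 × 240.4) = 0.28875
20 log₁₀(0.28875) = -10.79 dB
∠(j170) = 90.00°
∠(j170 + 22) = arctan(170/22) = 82.63°
∠(j170 + 170) = arctan(170/170) = 45.00°
∠H(j170) = 90.00° − (82.63° + 45.00°) = -37.63°

|H| = -10.8 dB, ∠H = -37.6 deg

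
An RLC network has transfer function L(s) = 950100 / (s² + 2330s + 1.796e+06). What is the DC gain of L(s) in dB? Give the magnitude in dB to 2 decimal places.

L(0) = 950100 / 1.796e+06 = 0.52901
20 log₁₀(0.52901) = -5.531 dB

-5.53 dB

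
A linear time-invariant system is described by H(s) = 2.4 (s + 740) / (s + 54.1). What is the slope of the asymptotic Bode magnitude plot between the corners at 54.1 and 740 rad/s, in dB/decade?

-20 dB/decade

In this band the factors already past their corner are: pole at 54.1; net slope = -20 dB/decade.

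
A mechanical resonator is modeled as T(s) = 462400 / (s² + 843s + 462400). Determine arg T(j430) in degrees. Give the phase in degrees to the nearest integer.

-53°

∠[(j430)² + 843(j430) + 462400] = ∠[2.775e+05 + j3.6249e+05] = 52.56°
∠T(j430) = −52.56° = -52.56°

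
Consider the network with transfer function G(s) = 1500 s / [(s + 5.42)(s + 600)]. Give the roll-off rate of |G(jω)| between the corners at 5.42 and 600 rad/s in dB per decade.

In this band the factors already past their corner are: 1 differentiator zero, pole at 5.42; net slope = 0 dB/decade.

0 dB/decade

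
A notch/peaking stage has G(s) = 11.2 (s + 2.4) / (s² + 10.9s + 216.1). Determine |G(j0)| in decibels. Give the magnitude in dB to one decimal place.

G(0) = 11.2 × 2.4 / 216.1 = 0.12439
20 log₁₀(0.12439) = -18.10 dB

-18.1 dB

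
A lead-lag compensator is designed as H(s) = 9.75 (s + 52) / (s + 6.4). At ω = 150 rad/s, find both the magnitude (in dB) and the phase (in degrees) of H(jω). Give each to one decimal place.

|j150 + 52| = √(150² + 52²) = 158.8
|j150 + 6.4| = √(150² + 6.4²) = 150.1
|H(j150)| = 9.75 × 158.8 / 150.1 = 10.31
20 log₁₀(10.31) = 20.27 dB
∠(j150 + 52) = arctan(150/52) = 70.88°
∠(j150 + 6.4) = arctan(150/6.4) = 87.56°
∠H(j150) = 70.88° − 87.56° = -16.68°

|H| = 20.3 dB, ∠H = -16.7°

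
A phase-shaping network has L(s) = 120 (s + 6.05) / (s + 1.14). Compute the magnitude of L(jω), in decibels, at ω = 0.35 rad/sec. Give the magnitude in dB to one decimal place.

|j0.35 + 6.05| = √(0.35² + 6.05²) = 6.06
|j0.35 + 1.14| = √(0.35² + 1.14²) = 1.193
|L(j0.35)| = 120 × 6.06 / 1.193 = 609.81
20 log₁₀(609.81) = 55.70 dB

55.7 dB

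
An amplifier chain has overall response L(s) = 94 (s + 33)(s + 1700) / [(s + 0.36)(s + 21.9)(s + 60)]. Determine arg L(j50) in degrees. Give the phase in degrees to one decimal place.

∠(j50 + 33) = arctan(50/33) = 56.58°
∠(j50 + 1700) = arctan(50/1700) = 1.68°
∠(j50 + 0.36) = arctan(50/0.36) = 89.59°
∠(j50 + 21.9) = arctan(50/21.9) = 66.35°
∠(j50 + 60) = arctan(50/60) = 39.81°
∠L(j50) = 56.58° + 1.68° − (89.59° + 66.35° + 39.81°) = -137.48°

-137.5°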